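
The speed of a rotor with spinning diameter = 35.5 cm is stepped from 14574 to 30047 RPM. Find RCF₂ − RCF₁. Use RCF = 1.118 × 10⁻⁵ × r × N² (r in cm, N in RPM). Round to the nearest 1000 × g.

137000 g

r = 35.5 / 2 = 17.75 cm
RCF₁ = 1.118 × 10⁻⁵ × 17.75 × (14574)² = 1.118 × 10⁻⁵ × 17.75 × 212,401,476 ≈ 42,150 × g
RCF₂ = 1.118 × 10⁻⁵ × 17.75 × (30047)² = 1.118 × 10⁻⁵ × 17.75 × 902,822,209 ≈ 179,160.6 × g
Increase = 179,160.6 − 42,150 = 137,010.6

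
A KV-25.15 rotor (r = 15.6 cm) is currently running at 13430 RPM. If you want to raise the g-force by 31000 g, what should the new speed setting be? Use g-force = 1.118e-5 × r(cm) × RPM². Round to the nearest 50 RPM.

Current RCF = 1.118 × 10⁻⁵ × 15.6 × (13430)² = 1.118 × 10⁻⁵ × 15.6 × 180,364,900 ≈ 31,457.1 × g
Target RCF = 31,457.1 + 31,000 = 62,457.1 × g
N² = 62,457.1 / (17.4408 × 10⁻⁵) = 358,109,146
N ≈ √358,109,146 ≈ 18,923.8

≈ 18900 RPM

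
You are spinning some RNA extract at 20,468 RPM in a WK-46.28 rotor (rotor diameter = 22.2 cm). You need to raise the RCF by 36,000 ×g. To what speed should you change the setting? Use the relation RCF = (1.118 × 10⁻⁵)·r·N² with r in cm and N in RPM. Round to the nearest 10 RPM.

r = 22.2 / 2 = 11.1 cm
Current RCF = 1.118 × 10⁻⁵ × 11.1 × (20468)² = 1.118 × 10⁻⁵ × 11.1 × 418,939,024 ≈ 51,989.5 × g
Target RCF = 51,989.5 + 36,000 = 87,989.5 × g
N² = 87,989.5 / (12.4098 × 10⁻⁵) = 709,032,378
N ≈ √709,032,378 ≈ 26,627.7

N₂ ≈ 26630 RPM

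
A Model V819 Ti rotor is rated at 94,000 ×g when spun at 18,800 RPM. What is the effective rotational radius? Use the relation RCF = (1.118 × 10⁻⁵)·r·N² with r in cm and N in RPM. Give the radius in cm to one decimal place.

r ≈ 23.8 cm

94000 = 1.118 × 10⁻⁵ × r × (18800)²
r = 94000 / (1.118 × 10⁻⁵ × 353,440,000) = 94000 / 3951.459 ≈ 23.789 cm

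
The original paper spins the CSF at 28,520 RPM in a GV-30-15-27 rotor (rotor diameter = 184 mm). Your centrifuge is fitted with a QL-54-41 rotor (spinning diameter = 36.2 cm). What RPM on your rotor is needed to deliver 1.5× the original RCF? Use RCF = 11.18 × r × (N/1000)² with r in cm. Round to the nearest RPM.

24903 RPM

Original rotor: r = 184 mm / 2 = 92 mm = 9.2 cm
RCF_original = 11.18 × 9.2 × (28.52)² = 11.18 × 9.2 × 813.3904 ≈ 83,662.1 × g
Target RCF = 1.5 × 83,662.1 ≈ 125,493.2 × g
Your rotor: r = 36.2 / 2 = 18.1 cm
125,493.2 = 11.18 × 18.1 × (N/1000)²
(N/1000)² = 125,493.2 / 202.358 = 620.1544
N = 1000 × √620.1544 ≈ 24,902.9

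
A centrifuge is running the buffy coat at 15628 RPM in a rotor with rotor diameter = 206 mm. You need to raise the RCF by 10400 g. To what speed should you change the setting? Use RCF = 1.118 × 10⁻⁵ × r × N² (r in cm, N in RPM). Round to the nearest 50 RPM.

r = 206 mm / 2 = 103 mm = 10.3 cm
Current RCF = 1.118 × 10⁻⁵ × 10.3 × (15628)² = 1.118 × 10⁻⁵ × 10.3 × 244,234,384 ≈ 28,124.6 × g
Target RCF = 28,124.6 + 10,400 = 38,524.6 × g
N² = 38,524.6 / (11.5154 × 10⁻⁵) = 334,548,518
N ≈ √334,548,518 ≈ 18,290.7

N₂ ≈ 18300 RPM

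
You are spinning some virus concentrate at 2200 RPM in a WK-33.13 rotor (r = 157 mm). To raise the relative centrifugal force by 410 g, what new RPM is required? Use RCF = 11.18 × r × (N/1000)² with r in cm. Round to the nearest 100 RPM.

r = 157 mm = 15.7 cm
Current RCF = 11.18 × 15.7 × (2.2)² = 11.18 × 15.7 × 4.84 ≈ 849.5 × g
Target RCF = 849.5 + 410 = 1,259.5 × g
(N/1000)² = 1,259.5 / 175.526 = 7.175575
N = 1000 × √7.175575 ≈ 2,678.7

N₂ ≈ 2700 RPM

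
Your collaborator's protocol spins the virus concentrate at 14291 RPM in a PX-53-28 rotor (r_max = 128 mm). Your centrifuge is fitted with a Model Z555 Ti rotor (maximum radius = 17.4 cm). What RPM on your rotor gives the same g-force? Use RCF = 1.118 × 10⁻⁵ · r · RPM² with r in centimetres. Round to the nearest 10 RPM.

Original rotor: r = 128 mm = 12.8 cm
RCF = 1.118 × 10⁻⁵ × r × N²
RCF_original = 1.118 × 10⁻⁵ × 12.8 × (14291)² = 1.118 × 10⁻⁵ × 12.8 × 204,232,681 ≈ 29,226.5 × g
29,226.5 = 1.118 × 10⁻⁵ × 17.4 × N²
N² = 29,226.5 / (19.4532 × 10⁻⁵) = 150,240,063
N ≈ √150,240,063 ≈ 12,257.2

≈ 12260 RPM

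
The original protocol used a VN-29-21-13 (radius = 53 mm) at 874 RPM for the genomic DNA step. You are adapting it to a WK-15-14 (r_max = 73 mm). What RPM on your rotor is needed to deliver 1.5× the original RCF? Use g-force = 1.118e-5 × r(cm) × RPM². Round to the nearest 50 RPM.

≈ 900 RPM

Original rotor: r = 53 mm = 5.3 cm
RCF_original = 1.118 × 10⁻⁵ × 5.3 × (874)² = 1.118 × 10⁻⁵ × 5.3 × 763,876 ≈ 45.3 × g
Target RCF = 1.5 × 45.3 ≈ 67.9 × g
Your rotor: r = 73 mm = 7.3 cm
67.9 = 1.118 × 10⁻⁵ × 7.3 × N²
N² = 67.9 / (8.1614 × 10⁻⁵) = 831,965
N ≈ √831,965 ≈ 912.1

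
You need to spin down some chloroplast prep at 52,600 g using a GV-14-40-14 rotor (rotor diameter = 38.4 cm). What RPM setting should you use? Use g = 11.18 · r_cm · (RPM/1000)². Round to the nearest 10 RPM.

≈ 15650 RPM

r = 38.4 / 2 = 19.2 cm
RCF = 11.18 × r × (N/1000)²
52,600 = 11.18 × 19.2 × (N/1000)²
(N/1000)² = 52,600 / 214.656 = 245.0432
N = 1000 × √245.0432 ≈ 15,653.9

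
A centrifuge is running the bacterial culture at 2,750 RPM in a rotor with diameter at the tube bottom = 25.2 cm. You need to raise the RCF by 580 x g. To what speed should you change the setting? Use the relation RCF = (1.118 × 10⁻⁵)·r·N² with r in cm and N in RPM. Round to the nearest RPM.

≈ 3418 RPM

r = 25.2 / 2 = 12.6 cm
Current RCF = 1.118 × 10⁻⁵ × 12.6 × (2750)² = 1.118 × 10⁻⁵ × 12.6 × 7,562,500 ≈ 1,065.3 × g
Target RCF = 1,065.3 + 580 = 1,645.3 × g
N² = 1,645.3 / (14.0868 × 10⁻⁵) = 11,679,729
N ≈ √11,679,729 ≈ 3,417.6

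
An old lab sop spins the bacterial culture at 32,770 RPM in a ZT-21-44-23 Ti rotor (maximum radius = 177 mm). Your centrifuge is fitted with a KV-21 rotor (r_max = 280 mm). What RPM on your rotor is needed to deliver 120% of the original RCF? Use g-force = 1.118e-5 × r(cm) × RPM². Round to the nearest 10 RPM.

≈ 28540 RPM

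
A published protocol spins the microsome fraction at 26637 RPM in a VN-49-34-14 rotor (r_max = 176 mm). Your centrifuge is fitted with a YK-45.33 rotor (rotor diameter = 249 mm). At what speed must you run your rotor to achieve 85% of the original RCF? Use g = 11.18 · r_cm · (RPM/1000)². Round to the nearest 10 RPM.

Original rotor: r = 176 mm = 17.6 cm
RCF_original = 11.18 × 17.6 × (26.637)² = 11.18 × 17.6 × 709.529769 ≈ 139,612.8 × g
Target RCF = 0.85 × 139,612.8 ≈ 118,670.9 × g
Your rotor: r = 249 mm / 2 = 124.5 mm = 12.45 cm
118,670.9 = 11.18 × 12.45 × (N/1000)²
(N/1000)² = 118,670.9 / 139.191 = 852.576
N = 1000 × √852.576 ≈ 29,198.9

≈ 29200 RPM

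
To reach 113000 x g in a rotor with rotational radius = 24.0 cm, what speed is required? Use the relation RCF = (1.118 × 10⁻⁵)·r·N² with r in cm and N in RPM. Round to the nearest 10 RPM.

113,000 = 1.118 × 10⁻⁵ × 24 × N²
N² = 113,000 / (26.832 × 10⁻⁵) = 421,138,939
N ≈ √421,138,939 ≈ 20,521.7

N ≈ 20520 RPM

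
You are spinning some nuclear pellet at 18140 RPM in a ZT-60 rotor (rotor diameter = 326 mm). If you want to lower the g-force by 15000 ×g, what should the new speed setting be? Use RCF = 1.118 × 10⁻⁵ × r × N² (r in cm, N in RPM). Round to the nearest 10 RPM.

N₂ ≈ 15710 RPM

r = 326 mm / 2 = 163 mm = 16.3 cm
Current RCF = 1.118 × 10⁻⁵ × 16.3 × (18140)² = 1.118 × 10⁻⁵ × 16.3 × 329,059,600 ≈ 59,965.8 × g
Target RCF = 59,965.8 − 15,000 = 44,965.8 × g
N² = 44,965.8 / (18.2234 × 10⁻⁵) = 246,747,588
N ≈ √246,747,588 ≈ 15,708.2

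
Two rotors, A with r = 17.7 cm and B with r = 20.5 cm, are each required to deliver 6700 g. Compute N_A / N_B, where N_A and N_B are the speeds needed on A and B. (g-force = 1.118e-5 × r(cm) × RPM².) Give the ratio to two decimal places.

1.08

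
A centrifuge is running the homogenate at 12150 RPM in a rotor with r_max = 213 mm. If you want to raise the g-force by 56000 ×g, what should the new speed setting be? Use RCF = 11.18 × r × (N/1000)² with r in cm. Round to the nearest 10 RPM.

19560 RPM

r = 213 mm = 21.3 cm
Current RCF = 11.18 × 21.3 × (12.15)² = 11.18 × 21.3 × 147.6225 ≈ 35,153.9 × g
Target RCF = 35,153.9 + 56,000 = 91,153.9 × g
(N/1000)² = 91,153.9 / 238.134 = 382.7841
N = 1000 × √382.7841 ≈ 19,564.9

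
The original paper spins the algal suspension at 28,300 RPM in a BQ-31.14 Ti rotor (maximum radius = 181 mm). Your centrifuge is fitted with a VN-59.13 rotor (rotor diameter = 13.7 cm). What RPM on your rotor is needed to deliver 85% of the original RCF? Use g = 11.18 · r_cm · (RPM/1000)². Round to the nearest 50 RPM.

≈ 42400 RPM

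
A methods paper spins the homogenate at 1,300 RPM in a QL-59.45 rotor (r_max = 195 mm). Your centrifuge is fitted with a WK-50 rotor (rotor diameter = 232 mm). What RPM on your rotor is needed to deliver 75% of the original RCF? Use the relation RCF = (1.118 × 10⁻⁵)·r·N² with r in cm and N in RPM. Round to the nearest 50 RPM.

1450 RPM

Original rotor: r = 195 mm = 19.5 cm
RCF_original = 1.118 × 10⁻⁵ × 19.5 × (1300)² = 1.118 × 10⁻⁵ × 19.5 × 1,690,000 ≈ 368.4 × g
Target RCF = 0.75 × 368.4 ≈ 276.3 × g
Your rotor: r = 232 mm / 2 = 116 mm = 11.6 cm
276.3 = 1.118 × 10⁻⁵ × 11.6 × N²
N² = 276.3 / (12.9688 × 10⁻⁵) = 2,130,498
N ≈ √2,130,498 ≈ 1,459.6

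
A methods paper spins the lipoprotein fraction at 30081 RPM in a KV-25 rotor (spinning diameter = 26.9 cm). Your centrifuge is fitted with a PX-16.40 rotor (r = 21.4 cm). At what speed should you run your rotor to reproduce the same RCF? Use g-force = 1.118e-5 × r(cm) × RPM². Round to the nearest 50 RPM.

≈ 23850 RPM

Original rotor: r = 26.9 / 2 = 13.45 cm
RCF_original = 1.118 × 10⁻⁵ × 13.45 × (30081)² = 1.118 × 10⁻⁵ × 13.45 × 904,866,561 ≈ 136,065.7 × g
136,065.7 = 1.118 × 10⁻⁵ × 21.4 × N²
N² = 136,065.7 / (23.9252 × 10⁻⁵) = 568,712,905
N ≈ √568,712,905 ≈ 23,847.7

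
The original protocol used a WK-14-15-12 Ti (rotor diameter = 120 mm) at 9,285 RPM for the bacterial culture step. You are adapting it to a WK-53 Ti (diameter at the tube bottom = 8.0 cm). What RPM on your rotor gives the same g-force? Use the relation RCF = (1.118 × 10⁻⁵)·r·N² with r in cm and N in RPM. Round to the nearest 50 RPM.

≈ 11350 RPM

Original rotor: r = 120 mm / 2 = 60 mm = 6 cm
RCF_original = 1.118 × 10⁻⁵ × 6 × (9285)² = 1.118 × 10⁻⁵ × 6 × 86,211,225 ≈ 5,783 × g
Your rotor: r = 8.0 / 2 = 4 cm
5,783 = 1.118 × 10⁻⁵ × 4 × N²
N² = 5,783 / (4.472 × 10⁻⁵) = 129,315,742
N ≈ √129,315,742 ≈ 11,371.7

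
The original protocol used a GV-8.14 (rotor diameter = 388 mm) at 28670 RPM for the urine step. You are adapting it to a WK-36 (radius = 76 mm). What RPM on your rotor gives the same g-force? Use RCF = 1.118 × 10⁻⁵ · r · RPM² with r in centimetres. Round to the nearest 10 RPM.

Original rotor: r = 388 mm / 2 = 194 mm = 19.4 cm
RCF = 1.118 × 10⁻⁵ × r × N²
RCF_original = 1.118 × 10⁻⁵ × 19.4 × (28670)² = 1.118 × 10⁻⁵ × 19.4 × 821,968,900 ≈ 178,278.5 × g
Your rotor: r = 76 mm = 7.6 cm
178,278.5 = 1.118 × 10⁻⁵ × 7.6 × N²
N² = 178,278.5 / (8.4968 × 10⁻⁵) = 2,098,184,022
N ≈ √2,098,184,022 ≈ 45,805.9

45810 RPM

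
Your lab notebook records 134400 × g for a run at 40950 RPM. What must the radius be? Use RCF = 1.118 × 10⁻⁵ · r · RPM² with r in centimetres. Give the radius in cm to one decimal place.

7.2 cm

134400 = 1.118 × 10⁻⁵ × r × (40950)²
r = 134400 / (1.118 × 10⁻⁵ × 1,676,902,500) = 134400 / 18747.77 ≈ 7.169 cm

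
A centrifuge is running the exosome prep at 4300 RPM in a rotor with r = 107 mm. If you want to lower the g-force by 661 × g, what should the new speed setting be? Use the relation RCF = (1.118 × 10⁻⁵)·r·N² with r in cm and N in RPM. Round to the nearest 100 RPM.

r = 107 mm = 10.7 cm
Current RCF = 1.118 × 10⁻⁵ × 10.7 × (4300)² = 1.118 × 10⁻⁵ × 10.7 × 18,490,000 ≈ 2,211.9 × g
Target RCF = 2,211.9 − 661 = 1,550.9 × g
N² = 1,550.9 / (11.9626 × 10⁻⁵) = 12,964,573
N ≈ √12,964,573 ≈ 3,600.6

N₂ ≈ 3600 RPM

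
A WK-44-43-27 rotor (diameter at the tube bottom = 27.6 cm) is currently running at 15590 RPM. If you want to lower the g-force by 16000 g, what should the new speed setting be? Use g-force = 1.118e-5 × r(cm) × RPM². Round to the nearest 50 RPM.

N₂ ≈ 11800 RPM

r = 27.6 / 2 = 13.8 cm
Current RCF = 1.118 × 10⁻⁵ × 13.8 × (15590)² = 1.118 × 10⁻⁵ × 13.8 × 243,048,100 ≈ 37,498.4 × g
Target RCF = 37,498.4 − 16,000 = 21,498.4 × g
N² = 21,498.4 / (15.4284 × 10⁻⁵) = 139,343,030
N ≈ √139,343,030 ≈ 11,804.4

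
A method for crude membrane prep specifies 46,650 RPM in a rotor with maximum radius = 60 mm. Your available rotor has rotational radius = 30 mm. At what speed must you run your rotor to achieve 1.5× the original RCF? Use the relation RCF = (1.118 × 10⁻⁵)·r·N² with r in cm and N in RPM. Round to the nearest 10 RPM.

Original rotor: r = 60 mm = 6.0 cm
RCF_original = 1.118 × 10⁻⁵ × 6 × (46650)² = 1.118 × 10⁻⁵ × 6 × 2,176,222,500 ≈ 145,981 × g
Target RCF = 1.5 × 145,981 ≈ 218,971.5 × g
Your rotor: r = 30 mm = 3.0 cm
218,971.5 = 1.118 × 10⁻⁵ × 3 × N²
N² = 218,971.5 / (3.354 × 10⁻⁵) = 6,528,667,263
N ≈ √6,528,667,263 ≈ 80,800.2

80800 RPM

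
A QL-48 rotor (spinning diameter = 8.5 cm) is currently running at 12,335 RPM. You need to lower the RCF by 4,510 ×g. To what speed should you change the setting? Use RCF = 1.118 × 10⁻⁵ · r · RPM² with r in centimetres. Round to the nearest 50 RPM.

N₂ ≈ 7550 RPM

r = 8.5 / 2 = 4.25 cm
Current RCF = 1.118 × 10⁻⁵ × 4.25 × (12335)² = 1.118 × 10⁻⁵ × 4.25 × 152,152,225 ≈ 7,229.5 × g
Target RCF = 7,229.5 − 4,510 = 2,719.5 × g
N² = 2,719.5 / (4.7515 × 10⁻⁵) = 57,234,558
N ≈ √57,234,558 ≈ 7,565.4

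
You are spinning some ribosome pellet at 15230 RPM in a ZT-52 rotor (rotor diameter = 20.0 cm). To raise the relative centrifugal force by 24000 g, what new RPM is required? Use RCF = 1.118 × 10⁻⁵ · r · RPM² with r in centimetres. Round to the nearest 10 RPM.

r = 20.0 / 2 = 10 cm
Current RCF = 1.118 × 10⁻⁵ × 10 × (15230)² = 1.118 × 10⁻⁵ × 10 × 231,952,900 ≈ 25,932.3 × g
Target RCF = 25,932.3 + 24,000 = 49,932.3 × g
N² = 49,932.3 / (11.18 × 10⁻⁵) = 446,621,646
N ≈ √446,621,646 ≈ 21,133.4

N₂ ≈ 21130 RPM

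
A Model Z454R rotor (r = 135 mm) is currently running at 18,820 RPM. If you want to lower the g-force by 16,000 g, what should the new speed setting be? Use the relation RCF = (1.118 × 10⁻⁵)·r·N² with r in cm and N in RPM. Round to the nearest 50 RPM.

r = 135 mm = 13.5 cm
Current RCF = 1.118 × 10⁻⁵ × 13.5 × (18820)² = 1.118 × 10⁻⁵ × 13.5 × 354,192,400 ≈ 53,458.3 × g
Target RCF = 53,458.3 − 16,000 = 37,458.3 × g
N² = 37,458.3 / (15.093 × 10⁻⁵) = 248,183,264
N ≈ √248,183,264 ≈ 15,753.8

15750 RPM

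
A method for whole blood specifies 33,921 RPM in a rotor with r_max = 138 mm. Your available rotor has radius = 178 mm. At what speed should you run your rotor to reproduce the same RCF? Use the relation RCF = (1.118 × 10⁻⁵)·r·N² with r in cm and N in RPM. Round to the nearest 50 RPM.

Original rotor: r = 138 mm = 13.8 cm
RCF = 1.118 × 10⁻⁵ × r × N²
RCF_original = 1.118 × 10⁻⁵ × 13.8 × (33921)² = 1.118 × 10⁻⁵ × 13.8 × 1,150,634,241 ≈ 177,524.5 × g
Your rotor: r = 178 mm = 17.8 cm
177,524.5 = 1.118 × 10⁻⁵ × 17.8 × N²
N² = 177,524.5 / (19.9004 × 10⁻⁵) = 892,064,984
N ≈ √892,064,984 ≈ 29,867.5

29850 RPM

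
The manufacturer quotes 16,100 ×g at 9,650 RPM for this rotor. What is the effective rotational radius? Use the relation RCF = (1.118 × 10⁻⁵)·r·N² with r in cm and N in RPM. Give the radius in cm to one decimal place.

16100 = 1.118 × 10⁻⁵ × r × (9650)²
r = 16100 / (1.118 × 10⁻⁵ × 93,122,500) = 16100 / 1041.11 ≈ 15.464 cm

15.5 cm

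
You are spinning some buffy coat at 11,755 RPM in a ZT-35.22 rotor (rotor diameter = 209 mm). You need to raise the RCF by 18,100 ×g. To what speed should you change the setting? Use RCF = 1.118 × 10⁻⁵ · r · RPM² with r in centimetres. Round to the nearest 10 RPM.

r = 209 mm / 2 = 104.5 mm = 10.45 cm
Current RCF = 1.118 × 10⁻⁵ × 10.45 × (11755)² = 1.118 × 10⁻⁵ × 10.45 × 138,180,025 ≈ 16,143.7 × g
Target RCF = 16,143.7 + 18,100 = 34,243.7 × g
N² = 34,243.7 / (11.6831 × 10⁻⁵) = 293,104,570
N ≈ √293,104,570 ≈ 17,120.3

N₂ ≈ 17120 RPM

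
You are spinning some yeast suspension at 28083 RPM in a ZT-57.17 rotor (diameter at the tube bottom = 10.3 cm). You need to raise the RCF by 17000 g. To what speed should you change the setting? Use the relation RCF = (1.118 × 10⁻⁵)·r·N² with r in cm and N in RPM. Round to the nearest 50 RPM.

r = 10.3 / 2 = 5.15 cm
Current RCF = 1.118 × 10⁻⁵ × 5.15 × (28083)² = 1.118 × 10⁻⁵ × 5.15 × 788,654,889 ≈ 45,408.4 × g
Target RCF = 45,408.4 + 17,000 = 62,408.4 × g
N² = 62,408.4 / (5.7577 × 10⁻⁵) = 1,083,911,979
N ≈ √1,083,911,979 ≈ 32,922.8

≈ 32900 RPM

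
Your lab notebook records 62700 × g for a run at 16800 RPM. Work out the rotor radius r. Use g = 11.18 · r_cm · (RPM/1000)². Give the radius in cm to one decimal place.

≈ 19.9 cm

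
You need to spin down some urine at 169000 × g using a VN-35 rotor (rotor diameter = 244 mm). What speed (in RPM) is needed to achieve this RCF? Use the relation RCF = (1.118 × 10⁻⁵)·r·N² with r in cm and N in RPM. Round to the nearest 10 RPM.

r = 244 mm / 2 = 122 mm = 12.2 cm
169,000 = 1.118 × 10⁻⁵ × 12.2 × N²
N² = 169,000 / (13.6396 × 10⁻⁵) = 1,239,039,268
N ≈ √1,239,039,268 ≈ 35,200.0

N ≈ 35200 RPM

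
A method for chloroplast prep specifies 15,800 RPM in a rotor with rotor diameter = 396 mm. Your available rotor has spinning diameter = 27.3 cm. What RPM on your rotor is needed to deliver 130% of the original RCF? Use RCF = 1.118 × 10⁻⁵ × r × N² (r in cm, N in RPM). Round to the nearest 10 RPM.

Original rotor: r = 396 mm / 2 = 198 mm = 19.8 cm
RCF_original = 1.118 × 10⁻⁵ × 19.8 × (15800)² = 1.118 × 10⁻⁵ × 19.8 × 249,640,000 ≈ 55,261.3 × g
Target RCF = 1.3 × 55,261.3 ≈ 71,839.7 × g
Your rotor: r = 27.3 / 2 = 13.65 cm
71,839.7 = 1.118 × 10⁻⁵ × 13.65 × N²
N² = 71,839.7 / (15.2607 × 10⁻⁵) = 470,749,703
N ≈ √470,749,703 ≈ 21,696.8

≈ 21700 RPM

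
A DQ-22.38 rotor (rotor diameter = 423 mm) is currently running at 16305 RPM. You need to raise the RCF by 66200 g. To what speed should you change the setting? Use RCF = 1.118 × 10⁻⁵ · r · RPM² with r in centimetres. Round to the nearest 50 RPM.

r = 423 mm / 2 = 211.5 mm = 21.15 cm
Current RCF = 1.118 × 10⁻⁵ × 21.15 × (16305)² = 1.118 × 10⁻⁵ × 21.15 × 265,853,025 ≈ 62,862.8 × g
Target RCF = 62,862.8 + 66,200 = 129,062.8 × g
N² = 129,062.8 / (23.6457 × 10⁻⁵) = 545,819,324
N ≈ √545,819,324 ≈ 23,362.8

23350 RPM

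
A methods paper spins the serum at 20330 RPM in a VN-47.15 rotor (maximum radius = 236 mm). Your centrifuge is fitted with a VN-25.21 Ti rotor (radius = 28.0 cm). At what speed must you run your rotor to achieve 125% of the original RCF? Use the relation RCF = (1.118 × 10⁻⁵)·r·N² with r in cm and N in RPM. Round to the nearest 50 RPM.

≈ 20850 RPM

Original rotor: r = 236 mm = 23.6 cm
RCF = 1.118 × 10⁻⁵ × r × N²
RCF_original = 1.118 × 10⁻⁵ × 23.6 × (20330)² = 1.118 × 10⁻⁵ × 23.6 × 413,308,900 ≈ 109,050.7 × g
Target RCF = 1.25 × 109,050.7 ≈ 136,313.4 × g
136,313.4 = 1.118 × 10⁻⁵ × 28 × N²
N² = 136,313.4 / (31.304 × 10⁻⁵) = 435,450,422
N ≈ √435,450,422 ≈ 20,867.4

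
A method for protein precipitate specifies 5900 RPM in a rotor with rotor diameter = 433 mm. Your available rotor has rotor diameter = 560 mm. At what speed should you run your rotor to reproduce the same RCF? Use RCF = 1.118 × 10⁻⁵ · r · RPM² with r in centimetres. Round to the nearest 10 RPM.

≈ 5190 RPM

Original rotor: r = 433 mm / 2 = 216.5 mm = 21.65 cm
RCF_original = 1.118 × 10⁻⁵ × 21.65 × (5900)² = 1.118 × 10⁻⁵ × 21.65 × 34,810,000 ≈ 8,425.7 × g
Your rotor: r = 560 mm / 2 = 280 mm = 28 cm
8,425.7 = 1.118 × 10⁻⁵ × 28 × N²
N² = 8,425.7 / (31.304 × 10⁻⁵) = 26,915,730
N ≈ √26,915,730 ≈ 5,188.0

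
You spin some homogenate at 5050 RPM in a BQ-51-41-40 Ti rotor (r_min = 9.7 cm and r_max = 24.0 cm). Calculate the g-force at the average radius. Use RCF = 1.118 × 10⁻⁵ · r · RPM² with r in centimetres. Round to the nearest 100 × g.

≈ 4800 × g

r_avg = (9.7 + 24.0) / 2 = 16.85 cm
RCF = 1.118 × 10⁻⁵ × 16.85 × (5050)² = 1.118 × 10⁻⁵ × 16.85 × 25,502,500 ≈ 4,804.2 × g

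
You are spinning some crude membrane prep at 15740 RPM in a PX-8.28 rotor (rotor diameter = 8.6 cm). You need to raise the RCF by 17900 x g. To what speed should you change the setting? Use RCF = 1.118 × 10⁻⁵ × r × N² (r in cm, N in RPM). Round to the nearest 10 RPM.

≈ 24900 RPM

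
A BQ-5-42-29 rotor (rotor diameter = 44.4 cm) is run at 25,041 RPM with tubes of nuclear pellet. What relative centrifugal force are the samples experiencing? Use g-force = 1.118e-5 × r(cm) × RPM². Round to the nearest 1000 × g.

r = 44.4 / 2 = 22.2 cm
RCF = 1.118 × 10⁻⁵ × 22.2 × (25041)² = 1.118 × 10⁻⁵ × 22.2 × 627,051,681 ≈ 155,631.7 × g

156000 x g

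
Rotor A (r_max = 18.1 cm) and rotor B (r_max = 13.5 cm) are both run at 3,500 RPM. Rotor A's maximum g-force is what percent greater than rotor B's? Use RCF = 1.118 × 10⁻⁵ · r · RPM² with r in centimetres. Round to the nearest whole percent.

34%

At equal RPM, RCF scales linearly with r: ratio = 18.1 / 13.5 = 1.3407.
So rotor A delivers 34.1% more g-force.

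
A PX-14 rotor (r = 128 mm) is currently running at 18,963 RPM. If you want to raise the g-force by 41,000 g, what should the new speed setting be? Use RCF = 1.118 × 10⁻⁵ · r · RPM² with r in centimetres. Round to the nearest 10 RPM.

r = 128 mm = 12.8 cm
Current RCF = 1.118 × 10⁻⁵ × 12.8 × (18963)² = 1.118 × 10⁻⁵ × 12.8 × 359,595,369 ≈ 51,459.5 × g
Target RCF = 51,459.5 + 41,000 = 92,459.5 × g
N² = 92,459.5 / (14.3104 × 10⁻⁵) = 646,100,039
N ≈ √646,100,039 ≈ 25,418.5

N₂ ≈ 25420 RPM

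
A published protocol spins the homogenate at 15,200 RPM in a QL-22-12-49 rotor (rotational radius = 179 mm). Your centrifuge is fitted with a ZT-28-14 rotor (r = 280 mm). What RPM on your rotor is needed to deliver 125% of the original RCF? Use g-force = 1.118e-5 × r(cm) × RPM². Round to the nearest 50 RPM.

13600 RPM

Original rotor: r = 179 mm = 17.9 cm
RCF_original = 1.118 × 10⁻⁵ × 17.9 × (15200)² = 1.118 × 10⁻⁵ × 17.9 × 231,040,000 ≈ 46,236.2 × g
Target RCF = 1.25 × 46,236.2 ≈ 57,795.2 × g
Your rotor: r = 280 mm = 28.0 cm
57,795.2 = 1.118 × 10⁻⁵ × 28 × N²
N² = 57,795.2 / (31.304 × 10⁻⁵) = 184,625,607
N ≈ √184,625,607 ≈ 13,587.7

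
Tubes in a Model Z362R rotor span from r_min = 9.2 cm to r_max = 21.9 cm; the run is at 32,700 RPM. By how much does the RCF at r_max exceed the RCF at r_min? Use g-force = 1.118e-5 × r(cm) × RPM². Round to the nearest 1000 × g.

ΔRCF ≈ 152000 × g

RCF_max = 1.118 × 10⁻⁵ × 21.9 × (32700)² = 1.118 × 10⁻⁵ × 21.9 × 1,069,290,000 ≈ 261,807.1 × g
RCF_min = 1.118 × 10⁻⁵ × 9.2 × (32700)² = 1.118 × 10⁻⁵ × 9.2 × 1,069,290,000 ≈ 109,982.9 × g
ΔRCF = 261,807.1 − 109,982.9 = 151,824.2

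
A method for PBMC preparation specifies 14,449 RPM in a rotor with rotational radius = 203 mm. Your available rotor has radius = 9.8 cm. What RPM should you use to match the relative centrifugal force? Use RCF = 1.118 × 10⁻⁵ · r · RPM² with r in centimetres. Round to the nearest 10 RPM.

≈ 20800 RPM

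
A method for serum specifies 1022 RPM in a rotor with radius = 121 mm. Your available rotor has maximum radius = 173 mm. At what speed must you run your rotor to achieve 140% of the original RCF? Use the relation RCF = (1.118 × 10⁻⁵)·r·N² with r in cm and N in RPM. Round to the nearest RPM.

≈ 1011 RPM

Original rotor: r = 121 mm = 12.1 cm
RCF = 1.118 × 10⁻⁵ × r × N²
RCF_original = 1.118 × 10⁻⁵ × 12.1 × (1022)² = 1.118 × 10⁻⁵ × 12.1 × 1,044,484 ≈ 141.3 × g
Target RCF = 1.4 × 141.3 ≈ 197.8 × g
Your rotor: r = 173 mm = 17.3 cm
197.8 = 1.118 × 10⁻⁵ × 17.3 × N²
N² = 197.8 / (19.3414 × 10⁻⁵) = 1,022,677
N ≈ √1,022,677 ≈ 1,011.3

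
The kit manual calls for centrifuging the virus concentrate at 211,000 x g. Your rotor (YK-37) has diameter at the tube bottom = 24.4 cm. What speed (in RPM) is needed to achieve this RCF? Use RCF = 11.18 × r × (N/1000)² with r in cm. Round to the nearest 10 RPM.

N ≈ 39330 RPM

r = 24.4 / 2 = 12.2 cm
211,000 = 11.18 × 12.2 × (N/1000)²
(N/1000)² = 211,000 / 136.396 = 1546.966
N = 1000 × √1546.966 ≈ 39,331.5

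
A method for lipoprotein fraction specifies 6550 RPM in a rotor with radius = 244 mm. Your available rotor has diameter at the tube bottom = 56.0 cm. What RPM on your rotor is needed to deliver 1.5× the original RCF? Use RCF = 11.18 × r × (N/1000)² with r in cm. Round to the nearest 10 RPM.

Original rotor: r = 244 mm = 24.4 cm
RCF_original = 11.18 × 24.4 × (6.55)² = 11.18 × 24.4 × 42.9025 ≈ 11,703.5 × g
Target RCF = 1.5 × 11,703.5 ≈ 17,555.2 × g
Your rotor: r = 56.0 / 2 = 28 cm
17,555.2 = 11.18 × 28 × (N/1000)²
(N/1000)² = 17,555.2 / 313.04 = 56.07973
N = 1000 × √56.07973 ≈ 7,488.6

≈ 7490 RPM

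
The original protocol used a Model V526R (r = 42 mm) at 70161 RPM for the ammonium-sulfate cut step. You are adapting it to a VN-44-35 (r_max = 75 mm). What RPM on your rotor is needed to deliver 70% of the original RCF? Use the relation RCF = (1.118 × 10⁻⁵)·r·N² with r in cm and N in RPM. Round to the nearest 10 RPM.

Original rotor: r = 42 mm = 4.2 cm
RCF_original = 1.118 × 10⁻⁵ × 4.2 × (70161)² = 1.118 × 10⁻⁵ × 4.2 × 4,922,565,921 ≈ 231,144 × g
Target RCF = 0.7 × 231,144 ≈ 161,800.8 × g
Your rotor: r = 75 mm = 7.5 cm
161,800.8 = 1.118 × 10⁻⁵ × 7.5 × N²
N² = 161,800.8 / (8.385 × 10⁻⁵) = 1,929,645,796
N ≈ √1,929,645,796 ≈ 43,927.7

43930 RPM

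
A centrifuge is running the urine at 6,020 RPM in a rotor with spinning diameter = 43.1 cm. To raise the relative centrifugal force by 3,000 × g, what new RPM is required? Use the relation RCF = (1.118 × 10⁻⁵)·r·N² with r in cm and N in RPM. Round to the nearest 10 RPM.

r = 43.1 / 2 = 21.55 cm
Current RCF = 1.118 × 10⁻⁵ × 21.55 × (6020)² = 1.118 × 10⁻⁵ × 21.55 × 36,240,400 ≈ 8,731.4 × g
Target RCF = 8,731.4 + 3,000 = 11,731.4 × g
N² = 11,731.4 / (24.0929 × 10⁻⁵) = 48,692,353
N ≈ √48,692,353 ≈ 6,978.0

N₂ ≈ 6980 RPM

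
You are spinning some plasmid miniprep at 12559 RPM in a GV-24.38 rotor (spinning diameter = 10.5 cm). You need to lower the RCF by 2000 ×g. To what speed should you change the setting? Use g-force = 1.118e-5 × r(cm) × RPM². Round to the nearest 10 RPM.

r = 10.5 / 2 = 5.25 cm
Current RCF = 1.118 × 10⁻⁵ × 5.25 × (12559)² = 1.118 × 10⁻⁵ × 5.25 × 157,728,481 ≈ 9,257.9 × g
Target RCF = 9,257.9 − 2,000 = 7,257.9 × g
N² = 7,257.9 / (5.8695 × 10⁻⁵) = 123,654,485
N ≈ √123,654,485 ≈ 11,120.0

N₂ ≈ 11120 RPM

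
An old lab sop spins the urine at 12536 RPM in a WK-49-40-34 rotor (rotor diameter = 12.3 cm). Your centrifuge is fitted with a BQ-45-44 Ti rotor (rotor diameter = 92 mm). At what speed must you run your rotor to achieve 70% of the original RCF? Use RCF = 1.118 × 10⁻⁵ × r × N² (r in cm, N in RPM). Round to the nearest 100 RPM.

12100 RPM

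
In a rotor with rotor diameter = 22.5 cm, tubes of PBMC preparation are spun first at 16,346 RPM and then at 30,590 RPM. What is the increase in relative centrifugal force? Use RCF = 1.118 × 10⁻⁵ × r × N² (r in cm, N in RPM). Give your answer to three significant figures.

r = 22.5 / 2 = 11.25 cm
RCF₁ = 1.118 × 10⁻⁵ × 11.25 × (16346)² = 1.118 × 10⁻⁵ × 11.25 × 267,191,716 ≈ 33,606 × g
RCF₂ = 1.118 × 10⁻⁵ × 11.25 × (30590)² = 1.118 × 10⁻⁵ × 11.25 × 935,748,100 ≈ 117,693.7 × g
Increase = 117,693.7 − 33,606 = 84,087.7

84100 x g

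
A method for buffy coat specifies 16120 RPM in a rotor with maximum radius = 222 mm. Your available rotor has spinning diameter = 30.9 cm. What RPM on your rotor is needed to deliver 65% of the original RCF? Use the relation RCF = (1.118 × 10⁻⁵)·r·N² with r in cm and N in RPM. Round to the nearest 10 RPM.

Original rotor: r = 222 mm = 22.2 cm
RCF = 1.118 × 10⁻⁵ × r × N²
RCF_original = 1.118 × 10⁻⁵ × 22.2 × (16120)² = 1.118 × 10⁻⁵ × 22.2 × 259,854,400 ≈ 64,494.8 × g
Target RCF = 0.65 × 64,494.8 ≈ 41,921.6 × g
Your rotor: r = 30.9 / 2 = 15.45 cm
41,921.6 = 1.118 × 10⁻⁵ × 15.45 × N²
N² = 41,921.6 / (17.2731 × 10⁻⁵) = 242,698,763
N ≈ √242,698,763 ≈ 15,578.8

15580 RPM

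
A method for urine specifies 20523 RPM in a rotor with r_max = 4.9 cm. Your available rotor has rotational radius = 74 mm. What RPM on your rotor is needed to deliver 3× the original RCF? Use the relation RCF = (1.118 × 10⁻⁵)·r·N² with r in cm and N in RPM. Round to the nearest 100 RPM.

≈ 28900 RPM

RCF_original = 1.118 × 10⁻⁵ × 4.9 × (20523)² = 1.118 × 10⁻⁵ × 4.9 × 421,193,529 ≈ 23,073.8 × g
Target RCF = 3 × 23,073.8 ≈ 69,221.4 × g
Your rotor: r = 74 mm = 7.4 cm
69,221.4 = 1.118 × 10⁻⁵ × 7.4 × N²
N² = 69,221.4 / (8.2732 × 10⁻⁵) = 836,694,387
N ≈ √836,694,387 ≈ 28,925.7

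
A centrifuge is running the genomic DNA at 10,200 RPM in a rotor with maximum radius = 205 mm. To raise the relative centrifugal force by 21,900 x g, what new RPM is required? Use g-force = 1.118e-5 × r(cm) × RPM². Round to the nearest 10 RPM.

N₂ ≈ 14130 RPM

r = 205 mm = 20.5 cm
Current RCF = 1.118 × 10⁻⁵ × 20.5 × (10200)² = 1.118 × 10⁻⁵ × 20.5 × 104,040,000 ≈ 23,844.9 × g
Target RCF = 23,844.9 + 21,900 = 45,744.9 × g
N² = 45,744.9 / (22.919 × 10⁻⁵) = 199,593,787
N ≈ √199,593,787 ≈ 14,127.8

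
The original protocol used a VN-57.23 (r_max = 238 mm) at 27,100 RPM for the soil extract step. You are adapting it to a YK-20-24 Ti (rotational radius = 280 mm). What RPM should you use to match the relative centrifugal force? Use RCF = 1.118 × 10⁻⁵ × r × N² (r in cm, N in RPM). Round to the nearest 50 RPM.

25000 RPM

Original rotor: r = 238 mm = 23.8 cm
RCF_original = 1.118 × 10⁻⁵ × 23.8 × (27100)² = 1.118 × 10⁻⁵ × 23.8 × 734,410,000 ≈ 195,414.8 × g
Your rotor: r = 280 mm = 28.0 cm
195,414.8 = 1.118 × 10⁻⁵ × 28 × N²
N² = 195,414.8 / (31.304 × 10⁻⁵) = 624,248,658
N ≈ √624,248,658 ≈ 24,985.0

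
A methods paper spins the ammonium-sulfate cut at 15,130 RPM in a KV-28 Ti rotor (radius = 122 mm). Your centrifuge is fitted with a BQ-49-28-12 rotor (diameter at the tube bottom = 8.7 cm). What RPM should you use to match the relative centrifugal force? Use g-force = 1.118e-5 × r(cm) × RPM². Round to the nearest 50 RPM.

Original rotor: r = 122 mm = 12.2 cm
RCF = 1.118 × 10⁻⁵ × r × N²
RCF_original = 1.118 × 10⁻⁵ × 12.2 × (15130)² = 1.118 × 10⁻⁵ × 12.2 × 228,916,900 ≈ 31,223.3 × g
Your rotor: r = 8.7 / 2 = 4.35 cm
31,223.3 = 1.118 × 10⁻⁵ × 4.35 × N²
N² = 31,223.3 / (4.8633 × 10⁻⁵) = 642,018,794
N ≈ √642,018,794 ≈ 25,338.1

25350 RPM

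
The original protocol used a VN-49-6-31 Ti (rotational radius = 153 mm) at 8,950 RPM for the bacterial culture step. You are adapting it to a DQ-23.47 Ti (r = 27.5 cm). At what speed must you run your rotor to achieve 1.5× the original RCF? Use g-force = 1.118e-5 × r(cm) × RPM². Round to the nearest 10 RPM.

Original rotor: r = 153 mm = 15.3 cm
RCF_original = 1.118 × 10⁻⁵ × 15.3 × (8950)² = 1.118 × 10⁻⁵ × 15.3 × 80,102,500 ≈ 13,701.9 × g
Target RCF = 1.5 × 13,701.9 ≈ 20,552.8 × g
20,552.8 = 1.118 × 10⁻⁵ × 27.5 × N²
N² = 20,552.8 / (30.745 × 10⁻⁵) = 66,849,244
N ≈ √66,849,244 ≈ 8,176.1

≈ 8180 RPM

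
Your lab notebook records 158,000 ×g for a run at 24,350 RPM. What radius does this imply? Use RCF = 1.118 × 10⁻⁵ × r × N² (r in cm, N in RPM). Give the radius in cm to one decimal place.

r ≈ 23.8 cm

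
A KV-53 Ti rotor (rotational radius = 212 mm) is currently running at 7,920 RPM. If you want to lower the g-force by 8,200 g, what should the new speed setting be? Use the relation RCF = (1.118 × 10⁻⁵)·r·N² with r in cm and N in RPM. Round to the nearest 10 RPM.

≈ 5300 RPM

r = 212 mm = 21.2 cm
Current RCF = 1.118 × 10⁻⁵ × 21.2 × (7920)² = 1.118 × 10⁻⁵ × 21.2 × 62,726,400 ≈ 14,867.2 × g
Target RCF = 14,867.2 − 8,200 = 6,667.2 × g
N² = 6,667.2 / (23.7016 × 10⁻⁵) = 28,129,747
N ≈ √28,129,747 ≈ 5,303.7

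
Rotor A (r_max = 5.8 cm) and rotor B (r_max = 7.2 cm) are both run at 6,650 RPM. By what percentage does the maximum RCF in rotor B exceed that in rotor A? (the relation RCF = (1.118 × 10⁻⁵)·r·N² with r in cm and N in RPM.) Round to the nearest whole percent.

At equal RPM, RCF scales linearly with r: ratio = 7.2 / 5.8 = 1.2414.
So rotor B delivers 24.1% more g-force.

24%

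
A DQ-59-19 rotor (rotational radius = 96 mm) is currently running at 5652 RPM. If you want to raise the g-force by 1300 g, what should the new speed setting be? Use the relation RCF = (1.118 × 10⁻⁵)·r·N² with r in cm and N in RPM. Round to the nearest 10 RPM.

6640 RPM

r = 96 mm = 9.6 cm
Current RCF = 1.118 × 10⁻⁵ × 9.6 × (5652)² = 1.118 × 10⁻⁵ × 9.6 × 31,945,104 ≈ 3,428.6 × g
Target RCF = 3,428.6 + 1,300 = 4,728.6 × g
N² = 4,728.6 / (10.7328 × 10⁻⁵) = 44,057,469
N ≈ √44,057,469 ≈ 6,637.6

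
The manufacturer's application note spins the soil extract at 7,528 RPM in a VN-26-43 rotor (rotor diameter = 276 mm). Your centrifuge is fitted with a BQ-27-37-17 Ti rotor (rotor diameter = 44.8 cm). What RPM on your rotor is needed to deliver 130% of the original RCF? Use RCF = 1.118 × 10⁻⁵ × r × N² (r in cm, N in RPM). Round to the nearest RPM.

Original rotor: r = 276 mm / 2 = 138 mm = 13.8 cm
RCF_original = 1.118 × 10⁻⁵ × 13.8 × (7528)² = 1.118 × 10⁻⁵ × 13.8 × 56,670,784 ≈ 8,743.4 × g
Target RCF = 1.3 × 8,743.4 ≈ 11,366.4 × g
Your rotor: r = 44.8 / 2 = 22.4 cm
11,366.4 = 1.118 × 10⁻⁵ × 22.4 × N²
N² = 11,366.4 / (25.0432 × 10⁻⁵) = 45,387,171
N ≈ √45,387,171 ≈ 6,737.0

≈ 6737 RPM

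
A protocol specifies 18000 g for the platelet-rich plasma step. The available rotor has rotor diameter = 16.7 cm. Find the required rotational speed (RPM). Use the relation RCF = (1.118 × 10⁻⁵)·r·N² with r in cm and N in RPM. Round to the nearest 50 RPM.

r = 16.7 / 2 = 8.35 cm
18,000 = 1.118 × 10⁻⁵ × 8.35 × N²
N² = 18,000 / (9.3353 × 10⁻⁵) = 192,816,514
N ≈ √192,816,514 ≈ 13,885.8

N ≈ 13900 RPM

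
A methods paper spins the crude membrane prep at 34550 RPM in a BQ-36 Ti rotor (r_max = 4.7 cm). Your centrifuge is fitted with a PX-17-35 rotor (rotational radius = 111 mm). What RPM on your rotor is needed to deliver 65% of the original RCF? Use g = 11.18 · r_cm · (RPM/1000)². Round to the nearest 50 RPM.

≈ 18150 RPM

RCF = 11.18 × r × (N/1000)²
RCF_original = 11.18 × 4.7 × (34.55)² = 11.18 × 4.7 × 1,193.7025 ≈ 62,724.3 × g
Target RCF = 0.65 × 62,724.3 ≈ 40,770.8 × g
Your rotor: r = 111 mm = 11.1 cm
40,770.8 = 11.18 × 11.1 × (N/1000)²
(N/1000)² = 40,770.8 / 124.098 = 328.5371
N = 1000 × √328.5371 ≈ 18,125.6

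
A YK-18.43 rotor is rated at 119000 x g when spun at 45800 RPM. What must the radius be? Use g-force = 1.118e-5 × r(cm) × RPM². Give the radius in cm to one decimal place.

≈ 5.1 cm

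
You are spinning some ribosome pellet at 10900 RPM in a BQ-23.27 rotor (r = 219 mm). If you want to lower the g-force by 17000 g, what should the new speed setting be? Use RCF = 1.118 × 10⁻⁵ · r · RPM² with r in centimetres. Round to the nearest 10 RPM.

N₂ ≈ 7030 RPM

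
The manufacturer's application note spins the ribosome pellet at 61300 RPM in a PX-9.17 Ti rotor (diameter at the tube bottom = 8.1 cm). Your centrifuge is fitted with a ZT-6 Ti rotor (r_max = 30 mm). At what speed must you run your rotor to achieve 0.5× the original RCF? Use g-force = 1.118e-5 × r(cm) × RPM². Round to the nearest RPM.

Original rotor: r = 8.1 / 2 = 4.05 cm
RCF = 1.118 × 10⁻⁵ × r × N²
RCF_original = 1.118 × 10⁻⁵ × 4.05 × (61300)² = 1.118 × 10⁻⁵ × 4.05 × 3,757,690,000 ≈ 170,144.4 × g
Target RCF = 0.5 × 170,144.4 ≈ 85,072.2 × g
Your rotor: r = 30 mm = 3.0 cm
85,072.2 = 1.118 × 10⁻⁵ × 3 × N²
N² = 85,072.2 / (3.354 × 10⁻⁵) = 2,536,440,072
N ≈ √2,536,440,072 ≈ 50,363.1

50363 RPM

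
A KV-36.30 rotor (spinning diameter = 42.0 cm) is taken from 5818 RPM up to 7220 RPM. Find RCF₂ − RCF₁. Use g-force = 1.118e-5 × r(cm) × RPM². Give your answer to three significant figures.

r = 42.0 / 2 = 21 cm
RCF₁ = 1.118 × 10⁻⁵ × 21 × (5818)² = 1.118 × 10⁻⁵ × 21 × 33,849,124 ≈ 7,947.1 × g
RCF₂ = 1.118 × 10⁻⁵ × 21 × (7220)² = 1.118 × 10⁻⁵ × 21 × 52,128,400 ≈ 12,238.7 × g
Increase = 12,238.7 − 7,947.1 = 4,291.6

4290 × g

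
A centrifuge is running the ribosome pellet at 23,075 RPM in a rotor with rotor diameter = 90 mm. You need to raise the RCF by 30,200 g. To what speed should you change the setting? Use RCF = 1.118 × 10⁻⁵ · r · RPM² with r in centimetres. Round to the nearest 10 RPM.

≈ 33660 RPM

r = 90 mm / 2 = 45 mm = 4.5 cm
Current RCF = 1.118 × 10⁻⁵ × 4.5 × (23075)² = 1.118 × 10⁻⁵ × 4.5 × 532,455,625 ≈ 26,787.8 × g
Target RCF = 26,787.8 + 30,200 = 56,987.8 × g
N² = 56,987.8 / (5.031 × 10⁻⁵) = 1,132,733,055
N ≈ √1,132,733,055 ≈ 33,656.1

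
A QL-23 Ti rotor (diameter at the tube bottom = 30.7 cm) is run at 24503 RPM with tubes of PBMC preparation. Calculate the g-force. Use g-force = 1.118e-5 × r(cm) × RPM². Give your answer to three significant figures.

103000 x g

r = 30.7 / 2 = 15.35 cm
RCF = 1.118 × 10⁻⁵ × 15.35 × (24503)² = 1.118 × 10⁻⁵ × 15.35 × 600,397,009 ≈ 103,035.9 × g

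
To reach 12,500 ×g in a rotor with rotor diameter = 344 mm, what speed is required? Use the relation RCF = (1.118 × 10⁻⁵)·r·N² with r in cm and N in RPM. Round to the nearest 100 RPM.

≈ 8100 RPM

r = 344 mm / 2 = 172 mm = 17.2 cm
RCF = 1.118 × 10⁻⁵ × r × N²
12,500 = 1.118 × 10⁻⁵ × 17.2 × N²
N² = 12,500 / (19.2296 × 10⁻⁵) = 65,003,952
N ≈ √65,003,952 ≈ 8,062.5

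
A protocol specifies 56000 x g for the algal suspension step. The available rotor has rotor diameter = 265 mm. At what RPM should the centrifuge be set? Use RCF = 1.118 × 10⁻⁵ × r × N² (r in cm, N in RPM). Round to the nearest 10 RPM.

≈ 19440 RPM

r = 265 mm / 2 = 132.5 mm = 13.25 cm
56,000 = 1.118 × 10⁻⁵ × 13.25 × N²
N² = 56,000 / (14.8135 × 10⁻⁵) = 378,033,550
N ≈ √378,033,550 ≈ 19,443.1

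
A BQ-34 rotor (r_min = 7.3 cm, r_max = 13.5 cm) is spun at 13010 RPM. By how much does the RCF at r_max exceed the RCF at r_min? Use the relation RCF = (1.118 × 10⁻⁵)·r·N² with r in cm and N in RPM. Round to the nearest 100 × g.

ΔRCF = 1.118 × 10⁻⁵ × (r_max − r_min) × N² = 1.118 × 10⁻⁵ × 6.2 × 169,260,100 ≈ 11,732.4

ΔRCF ≈ 11700 ×g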